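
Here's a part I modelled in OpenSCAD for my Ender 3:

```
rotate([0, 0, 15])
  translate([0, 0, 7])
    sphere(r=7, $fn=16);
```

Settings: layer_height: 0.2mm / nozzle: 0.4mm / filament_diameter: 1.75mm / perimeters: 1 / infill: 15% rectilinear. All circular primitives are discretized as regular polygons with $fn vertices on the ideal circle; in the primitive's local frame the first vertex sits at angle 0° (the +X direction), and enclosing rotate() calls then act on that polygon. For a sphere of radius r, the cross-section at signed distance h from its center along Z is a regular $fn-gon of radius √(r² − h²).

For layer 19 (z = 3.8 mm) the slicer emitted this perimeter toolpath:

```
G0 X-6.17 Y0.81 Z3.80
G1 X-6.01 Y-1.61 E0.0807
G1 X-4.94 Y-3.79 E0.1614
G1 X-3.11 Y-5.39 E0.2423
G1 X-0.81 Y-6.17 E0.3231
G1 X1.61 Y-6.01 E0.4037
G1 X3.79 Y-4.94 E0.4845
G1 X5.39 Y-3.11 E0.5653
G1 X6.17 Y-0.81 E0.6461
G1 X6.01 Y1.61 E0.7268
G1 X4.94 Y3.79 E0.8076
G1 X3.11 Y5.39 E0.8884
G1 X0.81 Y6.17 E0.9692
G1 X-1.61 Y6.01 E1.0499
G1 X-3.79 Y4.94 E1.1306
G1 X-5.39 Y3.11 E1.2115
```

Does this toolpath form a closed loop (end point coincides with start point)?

no

Start point (G0): (-6.17, 0.81). End point (last G1): the path does not return to the start — open.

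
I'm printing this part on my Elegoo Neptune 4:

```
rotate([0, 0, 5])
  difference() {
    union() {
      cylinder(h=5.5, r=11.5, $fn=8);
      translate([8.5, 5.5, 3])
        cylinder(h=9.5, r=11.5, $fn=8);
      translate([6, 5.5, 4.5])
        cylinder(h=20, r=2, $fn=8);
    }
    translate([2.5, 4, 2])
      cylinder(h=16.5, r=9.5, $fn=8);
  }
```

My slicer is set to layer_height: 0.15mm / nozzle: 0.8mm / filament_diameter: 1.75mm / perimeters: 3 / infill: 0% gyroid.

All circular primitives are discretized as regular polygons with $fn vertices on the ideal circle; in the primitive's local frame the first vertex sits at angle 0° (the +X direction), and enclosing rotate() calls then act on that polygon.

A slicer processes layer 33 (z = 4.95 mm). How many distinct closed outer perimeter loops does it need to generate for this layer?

At z = 4.95 mm: the r=11.5 cylinder gives a regular 8-gon of circumradius 11.5 (constant along its height); the r=11.5 cylinder at (8.5, 5.5) gives a regular 8-gon of circumradius 11.5 (constant along its height); the r=2 cylinder at (6, 5.5) contributes a regular 8-gon of circumradius 2; Combining (union): the regions partially overlap (shared area 172.55 mm²), so overlapping operands fuse into one piece — 1 connected region; the cylinder at (2.5, 4): section is a regular 8-gon, circumradius r=9.5; After the difference (first − rest): starting from the result so far, the r=9.5 cylinder at (2.5, 4) partially overlaps it — only the 251.33 mm² overlap (of its 255.27 mm²) is removed, clipping the outline — 1 connected region; (rotated 5° about Z; rotation is an isometry so areas/perimeters/island counts are preserved). The result has 1 disconnected region.

1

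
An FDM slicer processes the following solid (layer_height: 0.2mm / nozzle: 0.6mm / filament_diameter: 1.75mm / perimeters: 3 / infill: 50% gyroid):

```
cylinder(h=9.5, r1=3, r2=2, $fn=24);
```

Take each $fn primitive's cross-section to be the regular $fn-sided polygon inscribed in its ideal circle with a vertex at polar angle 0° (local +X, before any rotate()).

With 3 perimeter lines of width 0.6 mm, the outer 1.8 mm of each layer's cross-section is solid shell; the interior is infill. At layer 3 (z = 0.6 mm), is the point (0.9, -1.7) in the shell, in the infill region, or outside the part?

At z = 0.6 mm: the cone contributes a regular 24-gon of circumradius 2.937 (interpolated between r1=3 and r2=2 at t=0.063). Overall, the cross-section is a single solid region. The nearest boundary edge runs (0.76, -2.84)→(1.47, -2.54); distance from the point to it = 1.00 mm. The point is inside the cross-section, 1.00 mm from the nearest boundary — within the 1.8 mm shell band (3 × 0.6).

shell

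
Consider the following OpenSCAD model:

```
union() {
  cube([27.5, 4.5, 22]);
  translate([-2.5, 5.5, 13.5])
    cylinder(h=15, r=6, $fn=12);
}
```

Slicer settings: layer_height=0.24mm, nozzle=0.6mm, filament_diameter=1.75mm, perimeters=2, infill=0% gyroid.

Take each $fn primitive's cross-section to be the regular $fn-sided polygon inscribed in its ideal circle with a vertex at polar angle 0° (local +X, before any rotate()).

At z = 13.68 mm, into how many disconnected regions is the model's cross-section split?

At z = 13.68 mm: the cube is present — its section is the full 27.5×4.5 rectangle; the r=6 cylinder at (-2.5, 5.5) gives a regular 12-gon of circumradius 6 (constant along its height); Combining (union): the regions partially overlap (shared area 9.47 mm²), so overlapping operands fuse into one piece — 1 connected region. The result has 1 disconnected region.

1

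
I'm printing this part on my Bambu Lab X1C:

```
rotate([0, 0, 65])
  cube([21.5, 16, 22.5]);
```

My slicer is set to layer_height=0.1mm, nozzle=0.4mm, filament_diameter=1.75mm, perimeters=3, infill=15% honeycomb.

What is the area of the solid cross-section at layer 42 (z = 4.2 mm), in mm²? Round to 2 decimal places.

At z = 4.2 mm: the cube (footprint 21.5×16) is included at this height (area 344.00 mm²); (rotated 65° about Z; rotation is an isometry so areas/perimeters/island counts are preserved). Overall, the cross-section is a single solid region. Net area = 344.00 mm².

344.00 mm²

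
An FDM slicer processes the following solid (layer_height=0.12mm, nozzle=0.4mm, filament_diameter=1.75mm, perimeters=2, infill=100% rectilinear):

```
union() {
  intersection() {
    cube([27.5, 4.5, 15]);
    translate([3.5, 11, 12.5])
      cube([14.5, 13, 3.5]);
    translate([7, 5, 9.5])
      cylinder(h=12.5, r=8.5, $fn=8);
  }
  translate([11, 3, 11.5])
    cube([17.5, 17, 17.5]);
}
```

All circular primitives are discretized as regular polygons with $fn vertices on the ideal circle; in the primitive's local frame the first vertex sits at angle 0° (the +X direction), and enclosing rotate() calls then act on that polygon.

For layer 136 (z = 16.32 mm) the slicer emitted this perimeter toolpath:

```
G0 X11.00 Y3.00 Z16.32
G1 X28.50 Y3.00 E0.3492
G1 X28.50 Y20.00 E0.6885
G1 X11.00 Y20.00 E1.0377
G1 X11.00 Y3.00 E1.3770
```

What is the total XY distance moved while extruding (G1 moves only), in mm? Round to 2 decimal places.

Sum the Euclidean lengths of each G1 segment: total = 69.00 mm.

69.00 mm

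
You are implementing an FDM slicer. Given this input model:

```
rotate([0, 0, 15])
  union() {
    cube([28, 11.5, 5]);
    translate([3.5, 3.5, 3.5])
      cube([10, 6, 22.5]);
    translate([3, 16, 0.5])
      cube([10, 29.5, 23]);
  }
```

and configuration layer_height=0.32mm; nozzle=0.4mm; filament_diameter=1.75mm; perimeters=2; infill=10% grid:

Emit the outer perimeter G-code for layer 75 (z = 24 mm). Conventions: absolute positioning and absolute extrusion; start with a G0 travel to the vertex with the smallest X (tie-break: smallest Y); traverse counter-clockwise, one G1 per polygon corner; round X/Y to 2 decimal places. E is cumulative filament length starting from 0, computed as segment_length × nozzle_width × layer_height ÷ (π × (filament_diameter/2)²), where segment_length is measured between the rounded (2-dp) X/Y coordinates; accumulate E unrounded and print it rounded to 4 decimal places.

At z = 24 mm: the cube is not intersected at this z (z outside [0, 5]); the 10×6 cube at (3.5, 3.5) contributes its full rectangle; the cube at (3, 16) does not reach this height (z outside [0.5, 23.5]); Merging all regions: only the 10×6 cube at (3.5, 3.5) is present, so the union is just that shape — 1 connected region; (rotated 15° about Z; rotation is an isometry so areas/perimeters/island counts are preserved). The outline is a single polygon with 4 vertices. Extrusion per mm of travel: 0.4 × 0.32 / (π × 0.875²) = 0.053216. Accumulating E over each segment gives final E = 1.7028.

G0 X0.92 Y10.08 Z24.00
G1 X2.47 Y4.29 E0.3190
G1 X12.13 Y6.87 E0.8511
G1 X10.58 Y12.67 E1.1705
G1 X0.92 Y10.08 E1.7028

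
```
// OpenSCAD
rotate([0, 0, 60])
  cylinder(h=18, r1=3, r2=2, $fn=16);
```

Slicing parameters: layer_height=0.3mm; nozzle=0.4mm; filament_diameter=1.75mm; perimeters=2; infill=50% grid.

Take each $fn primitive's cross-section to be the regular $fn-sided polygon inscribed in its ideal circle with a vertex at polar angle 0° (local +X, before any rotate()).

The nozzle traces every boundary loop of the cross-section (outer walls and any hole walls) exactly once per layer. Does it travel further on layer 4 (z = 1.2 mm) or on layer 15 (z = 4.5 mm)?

Layer 4 (z = 1.2): the cone: at t=0.067 of its height the radius interpolates to r₁+(r₂−r₁)t = 2.933, giving a regular 16-gon of that circumradius (perimeter = 2·16·2.933·sin(180°/16) = 18.31 mm); (whole slice rotated 60° about Z — lengths, areas and connectivity unchanged). So its perimeter = 18.31 mm. Layer 15 (z = 4.5): the cone (r1=3→r2=2) has section circumradius 2.750 here — a regular 16-gon (perimeter = 2·16·2.750·sin(180°/16) = 17.17 mm); (whole slice rotated 60° about Z — lengths, areas and connectivity unchanged). So its perimeter = 17.17 mm. Layer 4 is larger (18.31 vs 17.17 mm).

layer 4 (z = 1.2 mm)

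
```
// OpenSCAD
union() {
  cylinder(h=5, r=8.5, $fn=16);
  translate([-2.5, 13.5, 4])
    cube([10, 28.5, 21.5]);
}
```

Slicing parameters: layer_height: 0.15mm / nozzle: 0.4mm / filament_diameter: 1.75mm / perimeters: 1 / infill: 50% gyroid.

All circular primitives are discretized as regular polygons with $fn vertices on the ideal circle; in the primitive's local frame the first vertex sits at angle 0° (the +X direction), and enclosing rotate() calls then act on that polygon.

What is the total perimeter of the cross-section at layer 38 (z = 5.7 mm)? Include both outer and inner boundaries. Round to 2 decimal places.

77.00 mm

At z = 5.7 mm: the cylinder is not intersected at this z (z outside [0, 5]); the 10×28.5 cube at (-2.5, 13.5) contributes its full rectangle (perimeter 77.00 mm); Combining (union): only the 10×28.5 cube at (-2.5, 13.5) is present, so the union is just that shape — boundary = 77.00 mm. Overall, the cross-section is a single solid region. Total boundary length (outer) = 77.00 mm.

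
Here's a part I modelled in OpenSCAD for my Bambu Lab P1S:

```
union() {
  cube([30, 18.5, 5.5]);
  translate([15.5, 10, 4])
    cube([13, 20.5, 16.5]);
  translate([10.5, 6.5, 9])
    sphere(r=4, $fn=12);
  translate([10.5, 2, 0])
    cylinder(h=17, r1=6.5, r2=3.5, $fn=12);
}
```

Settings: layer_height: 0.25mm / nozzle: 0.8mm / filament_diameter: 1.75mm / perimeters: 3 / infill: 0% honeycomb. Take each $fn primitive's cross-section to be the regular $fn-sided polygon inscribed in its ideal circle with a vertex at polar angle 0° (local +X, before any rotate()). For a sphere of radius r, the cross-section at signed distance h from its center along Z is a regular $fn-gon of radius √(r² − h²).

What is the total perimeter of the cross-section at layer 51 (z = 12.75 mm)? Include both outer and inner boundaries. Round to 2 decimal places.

96.37 mm

At z = 12.75 mm: the cube is absent (z outside [0, 5.5]); the cube at (15.5, 10) (footprint 13×20.5) is included at this height (perimeter 67.00 mm); the r=4 sphere at (10.5, 6.5) contributes a regular 12-gon of circumradius √(4²−3.75²) = 1.392 (perimeter = 2·12·1.392·sin(180°/12) = 8.65 mm); the cone at (10.5, 2): at t=0.750 of its height the radius interpolates to r₁+(r₂−r₁)t = 4.250, giving a regular 12-gon of that circumradius (perimeter = 2·12·4.250·sin(180°/12) = 26.40 mm); Combining (union): the regions partially overlap (shared area 1.79 mm²), so the edge portions inside another operand are dropped and the merged outline is re-measured after clipping — boundary = 96.37 mm. Overall, the cross-section has 2 separate islands. Total boundary length (outer) = 96.37 mm.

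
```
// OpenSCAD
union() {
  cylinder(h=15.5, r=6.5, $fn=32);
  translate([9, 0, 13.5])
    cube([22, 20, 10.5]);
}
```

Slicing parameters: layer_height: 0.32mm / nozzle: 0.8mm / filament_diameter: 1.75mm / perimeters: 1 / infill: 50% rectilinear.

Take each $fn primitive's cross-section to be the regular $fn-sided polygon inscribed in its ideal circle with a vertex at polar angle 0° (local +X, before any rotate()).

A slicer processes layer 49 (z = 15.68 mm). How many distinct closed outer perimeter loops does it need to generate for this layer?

1

At z = 15.68 mm: the cylinder is absent (z outside [0, 15.5]); the 22×20 cube at (9, 0) contributes its full rectangle; Taking the union: only the 22×20 cube at (9, 0) is present, so the union is just that shape — 1 connected region. The result has 1 disconnected region.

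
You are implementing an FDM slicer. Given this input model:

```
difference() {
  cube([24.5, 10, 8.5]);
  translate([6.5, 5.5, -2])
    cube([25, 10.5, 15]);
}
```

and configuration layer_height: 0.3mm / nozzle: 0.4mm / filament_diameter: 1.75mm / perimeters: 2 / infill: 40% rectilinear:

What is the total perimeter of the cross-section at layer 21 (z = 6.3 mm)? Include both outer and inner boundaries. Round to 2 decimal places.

69.00 mm

At z = 6.3 mm: the cube is present — its section is the full 24.5×10 rectangle (perimeter 69.00 mm); the cube at (6.5, 5.5) (footprint 25×10.5) is included at this height (perimeter 71.00 mm); Taking the first minus the rest: starting from the 24.5×10 cube, the 25×10.5 cube at (6.5, 5.5) partially overlaps it — only the 81.00 mm² overlap (of its 262.50 mm²) is removed, clipping the outline — boundary = 69.00 mm. Overall, the cross-section is a single solid region. Total boundary length (outer) = 69.00 mm.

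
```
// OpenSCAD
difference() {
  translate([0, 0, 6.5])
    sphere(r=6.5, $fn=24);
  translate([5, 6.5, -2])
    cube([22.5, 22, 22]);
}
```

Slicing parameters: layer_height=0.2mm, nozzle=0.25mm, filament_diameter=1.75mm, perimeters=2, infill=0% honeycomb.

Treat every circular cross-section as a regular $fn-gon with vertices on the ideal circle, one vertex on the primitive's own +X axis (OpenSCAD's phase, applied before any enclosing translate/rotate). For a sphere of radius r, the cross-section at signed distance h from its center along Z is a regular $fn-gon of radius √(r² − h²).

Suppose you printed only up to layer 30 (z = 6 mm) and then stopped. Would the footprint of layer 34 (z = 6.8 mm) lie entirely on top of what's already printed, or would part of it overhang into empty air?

entirely on top

Compare the two slices. At z = 6: the sphere: section is a regular 24-gon, circumradius = √(r²−h²) = √(6.5²−0.5²) = 6.481 (area = (24/2)·6.481²·sin(360°/24) = 130.44 mm²); the cube at (5, 6.5) (footprint 22.5×22) is included at this height (area 495.00 mm²); Taking the first minus the rest: starting from the r=6.5 sphere (130.44 mm²), the 22.5×22 cube at (5, 6.5) misses the remaining region (no effect) — area = 130.44 mm². At z = 6.8: the sphere: section is a regular 24-gon, circumradius = √(r²−h²) = √(6.5²−0.3²) = 6.493 (area = (24/2)·6.493²·sin(360°/24) = 130.94 mm²); the 22.5×22 cube at (5, 6.5) contributes its full rectangle (area 495.00 mm²); Taking the first minus the rest: starting from the r=6.5 sphere (130.94 mm²), the 22.5×22 cube at (5, 6.5) misses the remaining region (no effect) — area = 130.94 mm². Checking containment: the cross-section at z = 6.8 is a subset of the cross-section at z = 6.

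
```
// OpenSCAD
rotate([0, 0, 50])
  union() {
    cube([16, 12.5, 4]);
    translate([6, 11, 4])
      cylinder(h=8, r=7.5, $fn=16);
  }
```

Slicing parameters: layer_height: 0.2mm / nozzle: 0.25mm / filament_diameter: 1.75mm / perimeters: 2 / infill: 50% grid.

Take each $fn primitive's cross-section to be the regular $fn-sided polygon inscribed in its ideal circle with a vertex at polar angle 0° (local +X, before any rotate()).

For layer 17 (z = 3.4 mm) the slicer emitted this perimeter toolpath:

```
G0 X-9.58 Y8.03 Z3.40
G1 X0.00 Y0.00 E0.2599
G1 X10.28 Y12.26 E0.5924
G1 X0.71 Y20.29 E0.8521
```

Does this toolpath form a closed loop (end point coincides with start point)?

no

Start point (G0): (-9.58, 8.03). End point (last G1): the path does not return to the start — open.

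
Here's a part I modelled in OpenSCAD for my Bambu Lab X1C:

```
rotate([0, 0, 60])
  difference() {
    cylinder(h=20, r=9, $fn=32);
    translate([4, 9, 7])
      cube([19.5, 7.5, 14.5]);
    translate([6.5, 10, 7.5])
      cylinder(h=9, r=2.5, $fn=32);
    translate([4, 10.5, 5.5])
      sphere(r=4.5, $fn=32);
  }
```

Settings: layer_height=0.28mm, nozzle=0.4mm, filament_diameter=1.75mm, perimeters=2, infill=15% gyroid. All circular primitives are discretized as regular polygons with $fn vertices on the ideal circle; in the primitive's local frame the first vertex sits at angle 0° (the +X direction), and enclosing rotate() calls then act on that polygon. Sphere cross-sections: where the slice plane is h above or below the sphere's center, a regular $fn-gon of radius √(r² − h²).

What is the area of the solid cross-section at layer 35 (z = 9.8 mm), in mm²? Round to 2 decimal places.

At z = 9.8 mm: the cylinder: section is a regular 32-gon, circumradius r=9 (area = (32/2)·9.000²·sin(360°/32) = 252.84 mm²); the 19.5×7.5 cube at (4, 9) contributes its full rectangle (area 146.25 mm²); the cylinder at (6.5, 10): section is a regular 32-gon, circumradius r=2.5 (area = (32/2)·2.500²·sin(360°/32) = 19.51 mm²); the sphere at (4, 10.5): section is a regular 32-gon, circumradius = √(r²−h²) = √(4.5²−4.3²) = 1.327 (area = (32/2)·1.327²·sin(360°/32) = 5.49 mm²); After the difference (first − rest): starting from the r=9 cylinder (252.84 mm²), the 19.5×7.5 cube at (4, 9) misses the remaining region (no effect); the r=2.5 cylinder at (6.5, 10) misses the remaining region (no effect); the r=4.5 sphere at (4, 10.5) misses the remaining region (no effect) — area = 252.84 mm²; (rotated 60° about Z; rotation is an isometry so areas/perimeters/island counts are preserved). Overall, the cross-section is a single solid region. Net area = 252.84 mm².

252.84 mm²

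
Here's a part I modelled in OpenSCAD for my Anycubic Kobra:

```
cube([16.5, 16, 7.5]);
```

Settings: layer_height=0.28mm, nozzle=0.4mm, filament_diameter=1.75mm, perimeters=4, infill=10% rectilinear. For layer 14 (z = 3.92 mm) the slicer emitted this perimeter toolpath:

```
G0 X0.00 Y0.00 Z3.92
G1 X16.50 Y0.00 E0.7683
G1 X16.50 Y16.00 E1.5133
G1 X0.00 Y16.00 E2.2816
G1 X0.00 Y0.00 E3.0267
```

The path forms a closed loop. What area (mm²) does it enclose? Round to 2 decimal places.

264.00 mm²

Apply the shoelace formula to the sequence of (X, Y) vertices; enclosed area = 264.00 mm².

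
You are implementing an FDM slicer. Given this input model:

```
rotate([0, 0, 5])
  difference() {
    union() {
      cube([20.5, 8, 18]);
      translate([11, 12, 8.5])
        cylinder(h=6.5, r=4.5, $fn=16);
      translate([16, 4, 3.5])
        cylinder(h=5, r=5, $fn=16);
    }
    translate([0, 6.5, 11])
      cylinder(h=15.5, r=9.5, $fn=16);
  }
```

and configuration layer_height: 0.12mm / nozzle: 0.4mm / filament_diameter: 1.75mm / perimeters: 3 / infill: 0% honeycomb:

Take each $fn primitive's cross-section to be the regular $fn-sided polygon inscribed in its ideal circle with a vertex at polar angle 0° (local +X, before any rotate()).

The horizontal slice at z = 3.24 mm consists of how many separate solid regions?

At z = 3.24 mm: the cube (footprint 20.5×8) is included at this height; the cylinder at (11, 12) does not reach this height (z outside [8.5, 15]); the cylinder at (16, 4) is not intersected at this z (z outside [3.5, 8.5]); Taking the union: only the 20.5×8 cube is present, so the union is just that shape — 1 connected region; the cylinder at (0, 6.5) is not intersected at this z (z outside [11, 26.5]); After the difference (first − rest): none of the subtracted shapes is present at this height, so the result so far is unchanged — 1 connected region; (rotated 5° about Z; rotation is an isometry so areas/perimeters/island counts are preserved). The result has 1 disconnected region.

1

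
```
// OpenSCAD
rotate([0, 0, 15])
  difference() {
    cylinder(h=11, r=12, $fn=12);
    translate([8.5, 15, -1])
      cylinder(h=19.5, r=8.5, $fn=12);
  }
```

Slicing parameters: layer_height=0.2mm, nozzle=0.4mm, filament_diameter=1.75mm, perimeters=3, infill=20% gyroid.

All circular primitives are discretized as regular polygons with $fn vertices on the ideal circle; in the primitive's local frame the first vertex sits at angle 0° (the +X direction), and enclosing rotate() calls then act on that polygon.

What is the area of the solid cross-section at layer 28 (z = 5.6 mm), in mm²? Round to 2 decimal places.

413.22 mm²

At z = 5.6 mm: the r=12 cylinder contributes a regular 12-gon of circumradius 12 (area = (12/2)·12.000²·sin(360°/12) = 432.00 mm²); the r=8.5 cylinder at (8.5, 15) gives a regular 12-gon of circumradius 8.5 (constant along its height) (area = (12/2)·8.500²·sin(360°/12) = 216.75 mm²); Taking the first minus the rest: starting from the r=12 cylinder (432.00 mm²), the r=8.5 cylinder at (8.5, 15) partially overlaps it — only the 18.78 mm² overlap (of its 216.75 mm²) is removed, clipping the outline — area = 413.22 mm²; (whole slice rotated 15° about Z — lengths, areas and connectivity unchanged). Overall, the cross-section is a single solid region. Net area = 413.22 mm².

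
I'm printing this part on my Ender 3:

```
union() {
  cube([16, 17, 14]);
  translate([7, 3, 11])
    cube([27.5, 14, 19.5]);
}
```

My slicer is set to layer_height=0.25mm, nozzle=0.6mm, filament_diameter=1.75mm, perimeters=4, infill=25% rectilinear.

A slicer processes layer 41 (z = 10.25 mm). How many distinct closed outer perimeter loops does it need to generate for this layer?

At z = 10.25 mm: the cube is present — its section is the full 16×17 rectangle; the cube at (7, 3) is not intersected at this z (z outside [11, 30.5]); Merging all regions: only the 16×17 cube is present, so the union is just that shape — 1 connected region. The result has 1 disconnected region.

1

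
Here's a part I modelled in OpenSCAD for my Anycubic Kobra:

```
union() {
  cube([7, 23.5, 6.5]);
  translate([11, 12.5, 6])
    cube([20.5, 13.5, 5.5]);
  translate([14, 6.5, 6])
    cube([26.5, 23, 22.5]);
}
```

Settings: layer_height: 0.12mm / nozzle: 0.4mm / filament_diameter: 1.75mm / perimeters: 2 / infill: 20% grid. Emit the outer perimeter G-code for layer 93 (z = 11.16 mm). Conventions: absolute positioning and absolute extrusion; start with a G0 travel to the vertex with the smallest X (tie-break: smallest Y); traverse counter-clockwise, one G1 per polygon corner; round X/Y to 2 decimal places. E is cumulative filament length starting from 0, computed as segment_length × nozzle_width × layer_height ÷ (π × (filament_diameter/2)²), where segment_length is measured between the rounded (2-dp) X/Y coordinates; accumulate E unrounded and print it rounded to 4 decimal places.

At z = 11.16 mm: the cube is not intersected at this z (z outside [0, 6.5]); the cube at (11, 12.5) (footprint 20.5×13.5) is included at this height; the cube at (14, 6.5) (footprint 26.5×23) is included at this height; Taking the union: the regions partially overlap (shared area 236.25 mm²), so overlapping operands fuse into one piece — 1 connected region. The outline is a single polygon with 8 vertices. Extrusion per mm of travel: 0.4 × 0.12 / (π × 0.875²) = 0.019956. Accumulating E over each segment gives final E = 2.0954.

G0 X11.00 Y12.50 Z11.16
G1 X14.00 Y12.50 E0.0599
G1 X14.00 Y6.50 E0.1796
G1 X40.50 Y6.50 E0.7084
G1 X40.50 Y29.50 E1.1674
G1 X14.00 Y29.50 E1.6963
G1 X14.00 Y26.00 E1.7661
G1 X11.00 Y26.00 E1.8260
G1 X11.00 Y12.50 E2.0954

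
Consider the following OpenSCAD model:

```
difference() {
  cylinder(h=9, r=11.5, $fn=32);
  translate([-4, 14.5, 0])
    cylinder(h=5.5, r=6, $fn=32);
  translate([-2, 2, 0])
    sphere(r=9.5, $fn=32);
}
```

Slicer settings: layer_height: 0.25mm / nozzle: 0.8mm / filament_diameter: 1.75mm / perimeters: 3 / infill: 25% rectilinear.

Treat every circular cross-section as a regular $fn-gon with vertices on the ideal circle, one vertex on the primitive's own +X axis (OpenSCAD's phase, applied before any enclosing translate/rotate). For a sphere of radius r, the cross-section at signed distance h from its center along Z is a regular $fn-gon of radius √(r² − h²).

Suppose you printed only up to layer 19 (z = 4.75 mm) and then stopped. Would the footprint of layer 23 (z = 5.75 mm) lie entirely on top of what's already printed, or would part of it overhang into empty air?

Compare the two slices. At z = 4.75: the cylinder: section is a regular 32-gon, circumradius r=11.5 (area = (32/2)·11.500²·sin(360°/32) = 412.81 mm²); the r=6 cylinder at (-4, 14.5) gives a regular 32-gon of circumradius 6 (constant along its height) (area = (32/2)·6.000²·sin(360°/32) = 112.37 mm²); the r=9.5 sphere at (-2, 2) contributes a regular 32-gon of circumradius √(9.5²−4.75²) = 8.227 (area = (32/2)·8.227²·sin(360°/32) = 211.28 mm²); Subtracting the remaining from the first: starting from the r=11.5 cylinder (412.81 mm²), the r=6 cylinder at (-4, 14.5) partially overlaps it — only the 13.49 mm² overlap (of its 112.37 mm²) is removed, clipping the outline; the r=9.5 sphere at (-2, 2) partially overlaps it — only the 204.81 mm² overlap (of its 211.28 mm²) is removed, clipping the outline — area = 194.50 mm². At z = 5.75: the r=11.5 cylinder contributes a regular 32-gon of circumradius 11.5 (area = (32/2)·11.500²·sin(360°/32) = 412.81 mm²); the cylinder at (-4, 14.5) is not intersected at this z (z outside [0, 5.5]); the r=9.5 sphere at (-2, 2) slices to a regular 32-gon of circumradius 7.562 (√(r²−h²) with h=5.75 from center) (area = (32/2)·7.562²·sin(360°/32) = 178.51 mm²); Subtracting the remaining from the first: starting from the r=11.5 cylinder (412.81 mm²), the r=9.5 sphere at (-2, 2) lies wholly inside it (removes its full 178.51 mm² and its 47.44 mm outline becomes a hole wall) — area = 234.30 mm². Checking containment: at z = 5.75 the cross-section extends beyond the z = 4.75 cross-section by about 39.80 mm².

part overhangs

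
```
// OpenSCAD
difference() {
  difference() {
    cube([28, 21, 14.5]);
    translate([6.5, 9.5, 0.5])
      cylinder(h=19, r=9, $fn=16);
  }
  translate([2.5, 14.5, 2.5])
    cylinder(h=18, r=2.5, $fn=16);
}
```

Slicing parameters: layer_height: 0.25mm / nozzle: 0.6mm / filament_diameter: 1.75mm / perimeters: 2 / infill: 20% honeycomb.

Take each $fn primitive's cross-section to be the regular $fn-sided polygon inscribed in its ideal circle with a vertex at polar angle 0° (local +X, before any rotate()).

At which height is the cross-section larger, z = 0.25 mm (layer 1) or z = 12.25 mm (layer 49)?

Layer 1 (z = 0.25): the cube is present — its section is the full 28×21 rectangle (area 588.00 mm²); the cylinder at (6.5, 9.5) does not reach this height (z outside [0.5, 19.5]); Taking the first minus the rest: none of the subtracted shapes is present at this height, so the 28×21 cube is unchanged — area = 588.00 mm²; the cylinder at (2.5, 14.5) is absent (z outside [2.5, 20.5]); After the difference (first − rest): none of the subtracted shapes is present at this height, so the result so far is unchanged — area = 588.00 mm². So its area = 588.00 mm². Layer 49 (z = 12.25): the 28×21 cube contributes its full rectangle (area 588.00 mm²); the r=9 cylinder at (6.5, 9.5) contributes a regular 16-gon of circumradius 9 (area = (16/2)·9.000²·sin(360°/16) = 247.98 mm²); Taking the first minus the rest: starting from the 28×21 cube (588.00 mm²), the r=9 cylinder at (6.5, 9.5) partially overlaps it — only the 228.19 mm² overlap (of its 247.98 mm²) is removed, clipping the outline — area = 359.81 mm²; the r=2.5 cylinder at (2.5, 14.5) gives a regular 16-gon of circumradius 2.5 (constant along its height) (area = (16/2)·2.500²·sin(360°/16) = 19.13 mm²); Subtracting the remaining from the first: starting from the result so far (359.81 mm²), the r=2.5 cylinder at (2.5, 14.5) partially overlaps it — only the 0.00 mm² overlap (of its 19.13 mm²) is removed, clipping the outline — area = 359.81 mm². So its area = 359.81 mm². Layer 1 is larger (588.00 vs 359.81 mm²).

layer 1 (z = 0.25 mm)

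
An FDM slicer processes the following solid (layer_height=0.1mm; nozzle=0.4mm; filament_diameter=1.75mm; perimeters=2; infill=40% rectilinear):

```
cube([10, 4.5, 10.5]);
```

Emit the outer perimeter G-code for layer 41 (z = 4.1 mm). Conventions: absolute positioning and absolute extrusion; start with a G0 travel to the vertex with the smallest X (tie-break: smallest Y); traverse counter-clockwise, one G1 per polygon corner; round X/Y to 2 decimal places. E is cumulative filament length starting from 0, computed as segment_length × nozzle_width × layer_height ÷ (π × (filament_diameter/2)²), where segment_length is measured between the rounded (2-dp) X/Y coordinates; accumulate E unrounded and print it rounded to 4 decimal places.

At z = 4.1 mm: the 10×4.5 cube contributes its full rectangle. The outline is a single polygon with 4 vertices. Extrusion per mm of travel: 0.4 × 0.1 / (π × 0.875²) = 0.016630. Accumulating E over each segment gives final E = 0.4823.

G0 X0.00 Y0.00 Z4.10
G1 X10.00 Y0.00 E0.1663
G1 X10.00 Y4.50 E0.2411
G1 X0.00 Y4.50 E0.4074
G1 X0.00 Y0.00 E0.4823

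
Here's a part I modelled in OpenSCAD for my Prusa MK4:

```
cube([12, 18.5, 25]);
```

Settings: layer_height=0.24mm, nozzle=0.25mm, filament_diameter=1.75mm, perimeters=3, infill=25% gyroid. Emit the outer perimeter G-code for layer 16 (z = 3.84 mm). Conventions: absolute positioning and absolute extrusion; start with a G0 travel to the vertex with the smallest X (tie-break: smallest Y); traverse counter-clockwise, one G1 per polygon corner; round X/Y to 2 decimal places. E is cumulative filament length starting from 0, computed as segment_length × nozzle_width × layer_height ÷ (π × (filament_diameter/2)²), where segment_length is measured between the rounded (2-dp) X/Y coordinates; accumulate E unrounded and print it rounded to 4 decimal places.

G0 X0.00 Y0.00 Z3.84
G1 X12.00 Y0.00 E0.2993
G1 X12.00 Y18.50 E0.7608
G1 X0.00 Y18.50 E1.0602
G1 X0.00 Y0.00 E1.5217

At z = 3.84 mm: the 12×18.5 cube contributes its full rectangle. The outline is a single polygon with 4 vertices. Extrusion per mm of travel: 0.25 × 0.24 / (π × 0.875²) = 0.024945. Accumulating E over each segment gives final E = 1.5217.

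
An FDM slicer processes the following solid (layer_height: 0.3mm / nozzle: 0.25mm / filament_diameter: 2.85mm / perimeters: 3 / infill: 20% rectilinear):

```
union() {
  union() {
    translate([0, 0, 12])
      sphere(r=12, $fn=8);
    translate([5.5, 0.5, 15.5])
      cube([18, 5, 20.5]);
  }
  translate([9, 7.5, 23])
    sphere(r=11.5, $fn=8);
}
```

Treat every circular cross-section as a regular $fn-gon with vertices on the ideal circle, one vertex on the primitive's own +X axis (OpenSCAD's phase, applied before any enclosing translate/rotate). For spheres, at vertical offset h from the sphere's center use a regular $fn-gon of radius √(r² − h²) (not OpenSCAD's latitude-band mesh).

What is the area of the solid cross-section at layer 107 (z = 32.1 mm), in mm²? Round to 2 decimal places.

At z = 32.1 mm: the sphere is not intersected at this z (|z−center|=20.100 > r=12); the cube at (5.5, 0.5) (footprint 18×5) is included at this height (area 90.00 mm²); Combining (union): only the 18×5 cube at (5.5, 0.5) is present, so the union is just that shape — area = 90.00 mm²; the sphere at (9, 7.5): section is a regular 8-gon, circumradius = √(r²−h²) = √(11.5²−9.1²) = 7.031 (area = (8/2)·7.031²·sin(360°/8) = 139.84 mm²); Merging all regions: the regions partially overlap — summed areas 229.84 mm² minus the doubly-counted overlap 36.80 mm² gives 193.04 mm² — area = 193.04 mm². Overall, the cross-section is a single solid region. Net area = 193.04 mm².

193.04 mm²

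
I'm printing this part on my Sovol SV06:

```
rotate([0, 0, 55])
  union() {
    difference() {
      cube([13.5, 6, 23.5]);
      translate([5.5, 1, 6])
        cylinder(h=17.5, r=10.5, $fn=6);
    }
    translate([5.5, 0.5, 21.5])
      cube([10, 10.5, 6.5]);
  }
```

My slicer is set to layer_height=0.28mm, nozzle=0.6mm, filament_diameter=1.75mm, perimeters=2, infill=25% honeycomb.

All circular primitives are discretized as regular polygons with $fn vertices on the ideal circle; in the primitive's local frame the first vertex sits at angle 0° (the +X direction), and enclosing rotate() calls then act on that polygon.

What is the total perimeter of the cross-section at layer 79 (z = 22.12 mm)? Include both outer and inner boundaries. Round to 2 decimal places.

41.00 mm

At z = 22.12 mm: the cube is present — its section is the full 13.5×6 rectangle (perimeter 39.00 mm); the r=10.5 cylinder at (5.5, 1) gives a regular 6-gon of circumradius 10.5 (constant along its height) (perimeter = 2·6·10.500·sin(180°/6) = 63.00 mm); After the difference (first − rest): starting from the 13.5×6 cube, the r=10.5 cylinder at (5.5, 1) partially overlaps it — only the 80.87 mm² overlap (of its 286.44 mm²) is removed, clipping the outline — boundary = 1.83 mm; the cube at (5.5, 0.5) (footprint 10×10.5) is included at this height (perimeter 41.00 mm); Combining (union): that combined region lies entirely inside the 10×10.5 cube at (5.5, 0.5), so the union is just the 10×10.5 cube at (5.5, 0.5) — boundary = 41.00 mm; (rotated 55° about Z; rotation is an isometry so areas/perimeters/island counts are preserved). Overall, the cross-section is a single solid region. Total boundary length (outer) = 41.00 mm.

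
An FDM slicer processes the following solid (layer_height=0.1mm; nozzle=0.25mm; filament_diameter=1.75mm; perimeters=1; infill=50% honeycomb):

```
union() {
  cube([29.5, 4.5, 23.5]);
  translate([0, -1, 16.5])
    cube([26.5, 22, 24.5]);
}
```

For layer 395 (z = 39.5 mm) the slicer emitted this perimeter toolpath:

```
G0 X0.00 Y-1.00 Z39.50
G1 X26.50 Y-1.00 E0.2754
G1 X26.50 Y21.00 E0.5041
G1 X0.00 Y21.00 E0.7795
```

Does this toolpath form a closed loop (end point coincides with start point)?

Start point (G0): (0.00, -1.00). End point (last G1): the path does not return to the start — open.

no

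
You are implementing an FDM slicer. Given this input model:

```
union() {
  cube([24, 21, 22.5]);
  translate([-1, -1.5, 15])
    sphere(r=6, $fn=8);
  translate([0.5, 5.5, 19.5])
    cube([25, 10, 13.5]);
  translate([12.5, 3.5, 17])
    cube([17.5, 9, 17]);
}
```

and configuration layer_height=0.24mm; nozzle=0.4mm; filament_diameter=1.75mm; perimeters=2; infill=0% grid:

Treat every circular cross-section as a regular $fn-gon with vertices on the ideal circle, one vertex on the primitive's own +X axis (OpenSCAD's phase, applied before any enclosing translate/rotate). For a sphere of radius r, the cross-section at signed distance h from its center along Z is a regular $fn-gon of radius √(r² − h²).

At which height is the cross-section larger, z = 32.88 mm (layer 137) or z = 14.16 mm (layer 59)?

layer 59 (z = 14.16 mm)

Layer 137 (z = 32.88): the cube does not reach this height (z outside [0, 22.5]); the sphere at (-1, -1.5) is absent (|z−center|=17.880 > r=6); the cube at (0.5, 5.5) is present — its section is the full 25×10 rectangle (area 250.00 mm²); the cube at (12.5, 3.5) (footprint 17.5×9) is included at this height (area 157.50 mm²); Merging all regions: the regions partially overlap — summed areas 407.50 mm² minus the doubly-counted overlap 91.00 mm² gives 316.50 mm² — area = 316.50 mm². So its area = 316.50 mm². Layer 59 (z = 14.16): the cube is present — its section is the full 24×21 rectangle (area 504.00 mm²); the r=6 sphere at (-1, -1.5) contributes a regular 8-gon of circumradius √(6²−0.84²) = 5.941 (area = (8/2)·5.941²·sin(360°/8) = 99.83 mm²); the cube at (0.5, 5.5) does not reach this height (z outside [19.5, 33]); the cube at (12.5, 3.5) is not intersected at this z (z outside [17, 34]); Merging all regions: the regions partially overlap — summed areas 603.83 mm² minus the doubly-counted overlap 12.28 mm² gives 591.55 mm² — area = 591.55 mm². So its area = 591.55 mm². Layer 59 is larger (591.55 vs 316.50 mm²).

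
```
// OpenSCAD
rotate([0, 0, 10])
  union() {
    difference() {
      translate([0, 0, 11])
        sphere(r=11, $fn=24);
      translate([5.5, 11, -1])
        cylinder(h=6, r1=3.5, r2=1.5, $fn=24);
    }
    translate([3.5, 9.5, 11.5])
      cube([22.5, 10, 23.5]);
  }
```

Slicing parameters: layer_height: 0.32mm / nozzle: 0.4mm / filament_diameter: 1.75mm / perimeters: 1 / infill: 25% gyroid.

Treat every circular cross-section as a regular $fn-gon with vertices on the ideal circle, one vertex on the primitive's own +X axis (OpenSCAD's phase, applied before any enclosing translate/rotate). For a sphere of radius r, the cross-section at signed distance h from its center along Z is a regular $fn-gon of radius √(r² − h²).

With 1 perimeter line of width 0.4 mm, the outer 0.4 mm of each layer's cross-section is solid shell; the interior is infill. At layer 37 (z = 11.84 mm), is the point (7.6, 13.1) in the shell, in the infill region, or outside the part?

infill

At z = 11.84 mm: the sphere: section is a regular 24-gon, circumradius = √(r²−h²) = √(11²−0.84²) = 10.968; the cone at (5.5, 11) is absent (z outside [-1, 5]); After the difference (first − rest): none of the subtracted shapes is present at this height, so the r=11 sphere is unchanged — 1 connected region; the cube at (3.5, 9.5) (footprint 22.5×10) is included at this height; Combining (union): the regions partially overlap (shared area 0.81 mm²), so overlapping operands fuse into one piece — 1 connected region; (whole slice rotated 10° about Z — lengths, areas and connectivity unchanged). Overall, the cross-section is a single solid region. Undo the 10° rotation: the query point maps to (9.759, 11.581) in the un-rotated model frame. The nearest boundary edge runs (26.00, 9.50)→(5.48, 9.50); distance from the point to it = 2.08 mm. The point is inside the cross-section and 2.08 mm from the nearest boundary — more than the 0.4 mm shell width (1 × 0.4), so it's in the infill interior.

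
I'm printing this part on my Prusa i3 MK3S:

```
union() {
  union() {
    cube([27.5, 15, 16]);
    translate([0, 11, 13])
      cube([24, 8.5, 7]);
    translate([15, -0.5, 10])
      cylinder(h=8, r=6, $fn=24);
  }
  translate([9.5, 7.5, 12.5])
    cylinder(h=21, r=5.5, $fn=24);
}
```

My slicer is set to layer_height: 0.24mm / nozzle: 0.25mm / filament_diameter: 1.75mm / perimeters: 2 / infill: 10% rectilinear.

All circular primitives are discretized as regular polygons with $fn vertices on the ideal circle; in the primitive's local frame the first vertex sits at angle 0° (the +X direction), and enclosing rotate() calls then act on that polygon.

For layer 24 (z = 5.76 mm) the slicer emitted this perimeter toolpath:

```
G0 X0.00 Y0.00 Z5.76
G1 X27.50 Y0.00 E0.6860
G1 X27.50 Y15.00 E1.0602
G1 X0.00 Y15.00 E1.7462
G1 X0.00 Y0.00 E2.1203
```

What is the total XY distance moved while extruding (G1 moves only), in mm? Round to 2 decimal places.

Sum the Euclidean lengths of each G1 segment: total = 85.00 mm.

85.00 mm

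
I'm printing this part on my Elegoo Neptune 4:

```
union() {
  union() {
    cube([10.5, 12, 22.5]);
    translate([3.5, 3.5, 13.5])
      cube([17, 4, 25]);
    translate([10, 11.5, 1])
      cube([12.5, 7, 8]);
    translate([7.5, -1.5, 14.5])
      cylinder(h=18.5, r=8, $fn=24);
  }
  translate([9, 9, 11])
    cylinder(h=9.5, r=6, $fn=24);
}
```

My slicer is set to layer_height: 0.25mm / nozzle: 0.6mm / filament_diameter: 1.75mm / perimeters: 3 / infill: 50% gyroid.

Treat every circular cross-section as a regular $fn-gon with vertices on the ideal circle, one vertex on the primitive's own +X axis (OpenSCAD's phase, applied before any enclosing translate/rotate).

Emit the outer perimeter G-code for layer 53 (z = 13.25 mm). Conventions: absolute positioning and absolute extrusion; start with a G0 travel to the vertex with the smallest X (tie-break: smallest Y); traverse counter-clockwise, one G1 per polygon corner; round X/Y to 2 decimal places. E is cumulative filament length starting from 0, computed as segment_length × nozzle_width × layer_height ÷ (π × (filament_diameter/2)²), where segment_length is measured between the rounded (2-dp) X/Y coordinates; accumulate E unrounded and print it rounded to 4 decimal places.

G0 X0.00 Y0.00 Z13.25
G1 X10.50 Y0.00 E0.6548
G1 X10.50 Y3.20 E0.8544
G1 X10.55 Y3.20 E0.8575
G1 X12.00 Y3.80 E0.9553
G1 X13.24 Y4.76 E1.0531
G1 X14.20 Y6.00 E1.1509
G1 X14.80 Y7.45 E1.2488
G1 X15.00 Y9.00 E1.3463
G1 X14.80 Y10.55 E1.4437
G1 X14.20 Y12.00 E1.5416
G1 X13.24 Y13.24 E1.6394
G1 X12.00 Y14.20 E1.7372
G1 X10.55 Y14.80 E1.8350
G1 X9.00 Y15.00 E1.9325
G1 X7.45 Y14.80 E2.0300
G1 X6.00 Y14.20 E2.1278
G1 X4.76 Y13.24 E2.2256
G1 X3.80 Y12.00 E2.3234
G1 X0.00 Y12.00 E2.5604
G1 X0.00 Y0.00 E3.3088

At z = 13.25 mm: the 10.5×12 cube contributes its full rectangle; the cube at (3.5, 3.5) does not reach this height (z outside [13.5, 38.5]); the cube at (10, 11.5) does not reach this height (z outside [1, 9]); the cylinder at (7.5, -1.5) is absent (z outside [14.5, 33]); Combining (union): only the 10.5×12 cube is present, so the union is just that shape — 1 connected region; the r=6 cylinder at (9, 9) contributes a regular 24-gon of circumradius 6; Taking the union: the regions partially overlap (shared area 58.42 mm²), so overlapping operands fuse into one piece — 1 connected region. The outline is a single polygon with 20 vertices. Extrusion per mm of travel: 0.6 × 0.25 / (π × 0.875²) = 0.062363. Accumulating E over each segment gives final E = 3.3088.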